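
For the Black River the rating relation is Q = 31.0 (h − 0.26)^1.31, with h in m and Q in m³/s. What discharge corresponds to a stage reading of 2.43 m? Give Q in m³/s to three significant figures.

Q = 31.0 × (2.43 − 0.26)^1.31 = 31.0 × 2.17^1.31 = 85.53 m³/s

85.5 m³/s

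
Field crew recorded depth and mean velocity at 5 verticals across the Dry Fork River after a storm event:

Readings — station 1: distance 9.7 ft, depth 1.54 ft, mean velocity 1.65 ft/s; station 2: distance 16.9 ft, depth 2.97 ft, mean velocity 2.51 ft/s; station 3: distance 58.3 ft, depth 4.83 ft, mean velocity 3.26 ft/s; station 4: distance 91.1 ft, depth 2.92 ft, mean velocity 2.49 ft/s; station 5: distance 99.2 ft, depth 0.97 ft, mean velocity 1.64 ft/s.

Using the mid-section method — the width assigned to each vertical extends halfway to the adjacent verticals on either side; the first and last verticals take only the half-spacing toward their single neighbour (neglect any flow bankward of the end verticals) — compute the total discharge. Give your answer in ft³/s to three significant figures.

930 ft³/s

w_1 = (16.9 − 9.7)/2 = 3.6 ft; q_1 = 1.65 × 1.54 × 3.6 = 9.148 ft³/s
w_2 = (58.3 − 9.7)/2 = 24.3 ft; q_2 = 2.51 × 2.97 × 24.3 = 181.1 ft³/s
w_3 = (91.1 − 16.9)/2 = 37.1 ft; q_3 = 3.26 × 4.83 × 37.1 = 584.2 ft³/s
w_4 = (99.2 − 58.3)/2 = 20.45 ft; q_4 = 2.49 × 2.92 × 20.45 = 148.7 ft³/s
w_5 = (99.2 − 91.1)/2 = 4.05 ft; q_5 = 1.64 × 0.97 × 4.05 = 6.443 ft³/s
Q = Σ qᵢ = 929.6 ft³/s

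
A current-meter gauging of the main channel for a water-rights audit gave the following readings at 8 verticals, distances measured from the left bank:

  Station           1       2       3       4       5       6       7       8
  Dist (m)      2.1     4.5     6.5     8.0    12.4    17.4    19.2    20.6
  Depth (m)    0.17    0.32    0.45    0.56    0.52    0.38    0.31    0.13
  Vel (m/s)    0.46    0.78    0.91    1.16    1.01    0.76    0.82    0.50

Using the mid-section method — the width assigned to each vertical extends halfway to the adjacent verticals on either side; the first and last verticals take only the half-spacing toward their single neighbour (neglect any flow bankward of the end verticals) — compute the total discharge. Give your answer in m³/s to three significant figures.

w_1 = (4.5 − 2.1)/2 = 1.2 m; q_1 = 0.46 × 0.17 × 1.2 = 0.09384 m³/s
w_2 = (6.5 − 2.1)/2 = 2.2 m; q_2 = 0.78 × 0.32 × 2.2 = 0.5491 m³/s
w_3 = (8.0 − 4.5)/2 = 1.75 m; q_3 = 0.91 × 0.45 × 1.75 = 0.7166 m³/s
w_4 = (12.4 − 6.5)/2 = 2.95 m; q_4 = 1.16 × 0.56 × 2.95 = 1.916 m³/s
w_5 = (17.4 − 8.0)/2 = 4.7 m; q_5 = 1.01 × 0.52 × 4.7 = 2.468 m³/s
w_6 = (19.2 − 12.4)/2 = 3.4 m; q_6 = 0.76 × 0.38 × 3.4 = 0.9819 m³/s
w_7 = (20.6 − 17.4)/2 = 1.6 m; q_7 = 0.82 × 0.31 × 1.6 = 0.4067 m³/s
w_8 = (20.6 − 19.2)/2 = 0.7 m; q_8 = 0.50 × 0.13 × 0.7 = 0.04550 m³/s
Q = Σ qᵢ = 7.178 m³/s

7.18 m³/s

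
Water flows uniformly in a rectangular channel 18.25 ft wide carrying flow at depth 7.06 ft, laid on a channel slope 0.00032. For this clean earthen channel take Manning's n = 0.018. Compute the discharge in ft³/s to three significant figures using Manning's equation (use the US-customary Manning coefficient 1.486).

A = b·y = 18.25 × 7.06 = 128.8 ft²
P = b + 2y = 18.25 + 2×7.06 = 32.37 ft
R = A/P = 128.8/32.37 = 3.980 ft
Q = (1.486/n)·A·R^(2/3)·S^(1/2) = (1.486/0.018) × 128.8 × 3.980^(2/3) × 0.00032^(1/2) = 477.9 ft³/s

478 ft³/s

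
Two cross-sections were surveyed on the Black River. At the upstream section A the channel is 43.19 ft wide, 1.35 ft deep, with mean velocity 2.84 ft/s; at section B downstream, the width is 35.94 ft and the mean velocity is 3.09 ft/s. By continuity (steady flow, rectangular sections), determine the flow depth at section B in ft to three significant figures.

1.49 ft

Q = A₁V₁ = (43.19×1.35) × 2.84 = 165.6 ft³/s
d₂ = Q/(b₂ V₂) = 165.6/(35.94×3.09) = 1.491 ft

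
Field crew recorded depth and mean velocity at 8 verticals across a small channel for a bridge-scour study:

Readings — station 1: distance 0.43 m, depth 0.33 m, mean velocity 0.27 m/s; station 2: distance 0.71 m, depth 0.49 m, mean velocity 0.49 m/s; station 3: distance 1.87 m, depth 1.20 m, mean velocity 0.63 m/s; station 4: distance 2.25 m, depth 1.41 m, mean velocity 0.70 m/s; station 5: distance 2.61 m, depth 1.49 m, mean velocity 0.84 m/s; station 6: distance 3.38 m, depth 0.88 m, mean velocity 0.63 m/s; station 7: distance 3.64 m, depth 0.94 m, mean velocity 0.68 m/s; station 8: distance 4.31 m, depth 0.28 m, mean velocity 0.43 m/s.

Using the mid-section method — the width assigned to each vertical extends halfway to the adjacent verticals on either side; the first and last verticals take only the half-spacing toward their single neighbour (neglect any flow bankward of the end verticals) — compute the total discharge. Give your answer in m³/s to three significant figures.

w_1 = (0.71 − 0.43)/2 = 0.14 m; q_1 = 0.27 × 0.33 × 0.14 = 0.01247 m³/s
w_2 = (1.87 − 0.43)/2 = 0.72 m; q_2 = 0.49 × 0.49 × 0.72 = 0.1729 m³/s
w_3 = (2.25 − 0.71)/2 = 0.77 m; q_3 = 0.63 × 1.20 × 0.77 = 0.5821 m³/s
w_4 = (2.61 − 1.87)/2 = 0.37 m; q_4 = 0.70 × 1.41 × 0.37 = 0.3652 m³/s
w_5 = (3.38 − 2.25)/2 = 0.565 m; q_5 = 0.84 × 1.49 × 0.565 = 0.7072 m³/s
w_6 = (3.64 − 2.61)/2 = 0.515 m; q_6 = 0.63 × 0.88 × 0.515 = 0.2855 m³/s
w_7 = (4.31 − 3.38)/2 = 0.465 m; q_7 = 0.68 × 0.94 × 0.465 = 0.2972 m³/s
w_8 = (4.31 − 3.64)/2 = 0.335 m; q_8 = 0.43 × 0.28 × 0.335 = 0.04033 m³/s
Q = Σ qᵢ = 2.463 m³/s

2.46 m³/s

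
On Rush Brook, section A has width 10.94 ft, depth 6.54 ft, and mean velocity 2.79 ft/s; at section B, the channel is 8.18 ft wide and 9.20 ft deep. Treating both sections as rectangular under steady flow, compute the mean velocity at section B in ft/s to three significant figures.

Q = A₁V₁ = (10.94×6.54) × 2.79 = 199.6 ft³/s
A₂ = 8.18 × 9.20 = 75.26 ft²
V₂ = Q/A₂ = 199.6/75.26 = 2.653 ft/s

2.65 ft/s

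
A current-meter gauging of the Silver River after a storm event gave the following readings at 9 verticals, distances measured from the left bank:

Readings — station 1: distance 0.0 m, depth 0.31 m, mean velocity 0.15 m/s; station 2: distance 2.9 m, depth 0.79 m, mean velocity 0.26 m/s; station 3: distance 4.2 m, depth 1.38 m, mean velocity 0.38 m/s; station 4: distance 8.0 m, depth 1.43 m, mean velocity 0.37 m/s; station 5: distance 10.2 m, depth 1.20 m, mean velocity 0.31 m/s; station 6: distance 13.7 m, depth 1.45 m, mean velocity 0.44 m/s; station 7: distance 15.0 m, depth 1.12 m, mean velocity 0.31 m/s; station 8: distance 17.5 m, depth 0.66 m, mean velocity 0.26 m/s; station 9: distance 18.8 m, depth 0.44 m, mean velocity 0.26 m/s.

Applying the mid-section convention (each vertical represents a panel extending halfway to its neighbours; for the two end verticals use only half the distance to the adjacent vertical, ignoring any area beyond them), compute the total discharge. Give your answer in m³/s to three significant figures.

7.07 m³/s

w_1 = (2.9 − 0.0)/2 = 1.45 m; q_1 = 0.15 × 0.31 × 1.45 = 0.06743 m³/s
w_2 = (4.2 − 0.0)/2 = 2.1 m; q_2 = 0.26 × 0.79 × 2.1 = 0.4313 m³/s
w_3 = (8.0 − 2.9)/2 = 2.55 m; q_3 = 0.38 × 1.38 × 2.55 = 1.337 m³/s
w_4 = (10.2 − 4.2)/2 = 3 m; q_4 = 0.37 × 1.43 × 3 = 1.587 m³/s
w_5 = (13.7 − 8.0)/2 = 2.85 m; q_5 = 0.31 × 1.20 × 2.85 = 1.060 m³/s
w_6 = (15.0 − 10.2)/2 = 2.4 m; q_6 = 0.44 × 1.45 × 2.4 = 1.531 m³/s
w_7 = (17.5 − 13.7)/2 = 1.9 m; q_7 = 0.31 × 1.12 × 1.9 = 0.6597 m³/s
w_8 = (18.8 − 15.0)/2 = 1.9 m; q_8 = 0.26 × 0.66 × 1.9 = 0.3260 m³/s
w_9 = (18.8 − 17.5)/2 = 0.65 m; q_9 = 0.26 × 0.44 × 0.65 = 0.07436 m³/s
Q = Σ qᵢ = 7.075 m³/s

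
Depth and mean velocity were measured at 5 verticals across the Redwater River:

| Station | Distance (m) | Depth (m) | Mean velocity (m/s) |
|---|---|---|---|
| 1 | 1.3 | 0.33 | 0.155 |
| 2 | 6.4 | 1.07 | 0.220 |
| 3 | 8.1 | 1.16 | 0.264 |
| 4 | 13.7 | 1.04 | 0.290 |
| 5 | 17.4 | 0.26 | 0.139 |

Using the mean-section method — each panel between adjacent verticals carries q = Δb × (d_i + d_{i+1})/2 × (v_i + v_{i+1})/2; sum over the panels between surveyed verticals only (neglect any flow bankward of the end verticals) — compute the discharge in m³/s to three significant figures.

3.35 m³/s

Panel 1-2: Δb = 5.1 m, d̄ = (0.33+1.07)/2 = 0.7, v̄ = (0.155+0.220)/2 = 0.1875 → q = 5.1×0.7×0.1875 = 0.6694 m³/s
Panel 2-3: Δb = 1.7 m, d̄ = (1.07+1.16)/2 = 1.115, v̄ = (0.220+0.264)/2 = 0.242 → q = 1.7×1.115×0.242 = 0.4587 m³/s
Panel 3-4: Δb = 5.6 m, d̄ = (1.16+1.04)/2 = 1.1, v̄ = (0.264+0.290)/2 = 0.277 → q = 5.6×1.1×0.277 = 1.706 m³/s
Panel 4-5: Δb = 3.7 m, d̄ = (1.04+0.26)/2 = 0.65, v̄ = (0.290+0.139)/2 = 0.2145 → q = 3.7×0.65×0.2145 = 0.5159 m³/s
Q = Σ q = 3.350 m³/s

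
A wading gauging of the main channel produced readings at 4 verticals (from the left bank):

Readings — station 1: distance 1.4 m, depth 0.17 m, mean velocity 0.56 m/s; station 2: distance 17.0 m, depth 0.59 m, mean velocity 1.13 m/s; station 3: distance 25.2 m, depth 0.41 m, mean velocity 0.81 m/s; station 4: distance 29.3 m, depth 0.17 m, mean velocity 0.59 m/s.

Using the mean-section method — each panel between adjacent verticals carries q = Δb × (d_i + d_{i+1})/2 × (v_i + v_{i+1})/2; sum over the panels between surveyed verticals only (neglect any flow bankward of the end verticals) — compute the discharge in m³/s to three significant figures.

9.82 m³/s

Panel 1-2: Δb = 15.6 m, d̄ = (0.17+0.59)/2 = 0.38, v̄ = (0.56+1.13)/2 = 0.845 → q = 15.6×0.38×0.845 = 5.009 m³/s
Panel 2-3: Δb = 8.2 m, d̄ = (0.59+0.41)/2 = 0.5, v̄ = (1.13+0.81)/2 = 0.97 → q = 8.2×0.5×0.97 = 3.977 m³/s
Panel 3-4: Δb = 4.1 m, d̄ = (0.41+0.17)/2 = 0.29, v̄ = (0.81+0.59)/2 = 0.7 → q = 4.1×0.29×0.7 = 0.8323 m³/s
Q = Σ q = 9.818 m³/s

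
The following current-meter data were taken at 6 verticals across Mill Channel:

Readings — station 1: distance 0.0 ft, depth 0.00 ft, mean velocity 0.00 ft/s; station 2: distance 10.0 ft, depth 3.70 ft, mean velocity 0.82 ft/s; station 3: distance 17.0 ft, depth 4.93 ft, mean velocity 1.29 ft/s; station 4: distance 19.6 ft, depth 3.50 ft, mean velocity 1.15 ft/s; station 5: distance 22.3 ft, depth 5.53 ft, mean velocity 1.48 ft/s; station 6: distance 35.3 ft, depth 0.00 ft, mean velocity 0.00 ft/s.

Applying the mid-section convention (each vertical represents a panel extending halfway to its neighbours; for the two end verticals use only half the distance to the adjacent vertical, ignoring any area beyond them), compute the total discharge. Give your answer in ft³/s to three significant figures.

131 ft³/s

w_2 = (17.0 − 0.0)/2 = 8.5 ft; q_2 = 0.82 × 3.70 × 8.5 = 25.79 ft³/s
w_3 = (19.6 − 10.0)/2 = 4.8 ft; q_3 = 1.29 × 4.93 × 4.8 = 30.53 ft³/s
w_4 = (22.3 − 17.0)/2 = 2.65 ft; q_4 = 1.15 × 3.50 × 2.65 = 10.67 ft³/s
w_5 = (35.3 − 19.6)/2 = 7.85 ft; q_5 = 1.48 × 5.53 × 7.85 = 64.25 ft³/s
Stations 1, 6 contribute zero (depth or velocity is 0).
Q = Σ qᵢ = 131.2 ft³/s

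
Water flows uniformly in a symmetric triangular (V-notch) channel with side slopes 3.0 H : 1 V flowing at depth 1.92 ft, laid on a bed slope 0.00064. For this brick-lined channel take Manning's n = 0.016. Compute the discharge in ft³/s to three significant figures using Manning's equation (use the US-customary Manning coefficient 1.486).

A = z·y² = 3.0×1.92² = 11.06 ft²
P = 2y√(1+z²) = 2×1.92×√(1+3.0²) = 12.14 ft
R = A/P = 11.06/12.14 = 0.9107 ft
Q = (1.486/n)·A·R^(2/3)·S^(1/2) = (1.486/0.016) × 11.06 × 0.9107^(2/3) × 0.00064^(1/2) = 24.41 ft³/s

24.4 ft³/s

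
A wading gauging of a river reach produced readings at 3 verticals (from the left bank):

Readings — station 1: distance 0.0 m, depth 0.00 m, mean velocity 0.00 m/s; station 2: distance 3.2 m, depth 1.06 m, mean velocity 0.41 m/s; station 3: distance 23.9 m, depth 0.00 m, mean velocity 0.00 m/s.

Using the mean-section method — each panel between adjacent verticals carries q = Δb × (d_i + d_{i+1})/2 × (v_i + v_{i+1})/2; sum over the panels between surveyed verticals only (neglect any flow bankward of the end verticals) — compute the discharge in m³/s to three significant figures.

2.60 m³/s

Panel 1-2: Δb = 3.2 m, d̄ = (0.00+1.06)/2 = 0.53, v̄ = (0.00+0.41)/2 = 0.205 → q = 3.2×0.53×0.205 = 0.3477 m³/s
Panel 2-3: Δb = 20.7 m, d̄ = (1.06+0.00)/2 = 0.53, v̄ = (0.41+0.00)/2 = 0.205 → q = 20.7×0.53×0.205 = 2.249 m³/s
Q = Σ q = 2.597 m³/s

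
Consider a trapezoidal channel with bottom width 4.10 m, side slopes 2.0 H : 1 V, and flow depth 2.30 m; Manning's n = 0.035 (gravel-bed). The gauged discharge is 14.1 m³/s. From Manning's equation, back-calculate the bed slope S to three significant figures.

A = (b + z·y)·y = (4.10 + 2.0×2.30)×2.30 = 20.01 m²
P = b + 2y√(1+z²) = 4.10 + 2×2.30×√(1+2.0²) = 14.39 m
R = A/P = 20.01/14.39 = 1.391 m
S = (Q·n / (1·A·R^(2/3)))² = (14.1×0.035 / (1×20.01×1.246))² = 0.0003917

0.000392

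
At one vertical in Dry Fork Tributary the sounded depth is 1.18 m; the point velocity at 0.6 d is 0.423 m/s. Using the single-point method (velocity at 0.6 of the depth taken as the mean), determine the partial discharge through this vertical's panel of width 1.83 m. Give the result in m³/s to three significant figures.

0.913 m³/s

v̄ = v₀.₆ = 0.423 m/s
q = v̄ × d × w = 0.4230 × 1.18 × 1.83 = 0.9134 m³/s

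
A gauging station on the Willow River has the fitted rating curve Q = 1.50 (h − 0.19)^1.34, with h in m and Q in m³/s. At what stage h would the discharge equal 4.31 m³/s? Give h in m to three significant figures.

2.39 m

h − h₀ = (Q/C)^(1/b) = (4.31/1.50)^(1/1.34) = 2.198 m
h = 0.19 + 2.198 = 2.388 m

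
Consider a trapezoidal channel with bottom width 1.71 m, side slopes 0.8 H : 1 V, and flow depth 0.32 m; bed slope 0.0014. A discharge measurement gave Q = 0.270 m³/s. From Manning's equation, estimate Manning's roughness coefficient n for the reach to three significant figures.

0.0345

A = (b + z·y)·y = (1.71 + 0.8×0.32)×0.32 = 0.6291 m²
P = b + 2y√(1+z²) = 1.71 + 2×0.32×√(1+0.8²) = 2.530 m
R = A/P = 0.6291/2.530 = 0.2487 m
n = (1/Q)·A·R^(2/3)·S^(1/2) = (1/0.270) × 0.6291 × 0.3955 × 0.03742 = 0.03448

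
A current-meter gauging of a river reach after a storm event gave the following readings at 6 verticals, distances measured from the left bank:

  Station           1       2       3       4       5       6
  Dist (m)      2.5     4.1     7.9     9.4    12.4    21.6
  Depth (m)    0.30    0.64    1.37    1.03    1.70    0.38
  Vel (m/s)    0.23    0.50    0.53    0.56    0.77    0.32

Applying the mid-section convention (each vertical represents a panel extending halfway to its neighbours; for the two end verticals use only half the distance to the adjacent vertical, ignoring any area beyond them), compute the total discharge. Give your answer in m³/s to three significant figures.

w_1 = (4.1 − 2.5)/2 = 0.8 m; q_1 = 0.23 × 0.30 × 0.8 = 0.05520 m³/s
w_2 = (7.9 − 2.5)/2 = 2.7 m; q_2 = 0.50 × 0.64 × 2.7 = 0.8640 m³/s
w_3 = (9.4 − 4.1)/2 = 2.65 m; q_3 = 0.53 × 1.37 × 2.65 = 1.924 m³/s
w_4 = (12.4 − 7.9)/2 = 2.25 m; q_4 = 0.56 × 1.03 × 2.25 = 1.298 m³/s
w_5 = (21.6 − 9.4)/2 = 6.1 m; q_5 = 0.77 × 1.70 × 6.1 = 7.985 m³/s
w_6 = (21.6 − 12.4)/2 = 4.6 m; q_6 = 0.32 × 0.38 × 4.6 = 0.5594 m³/s
Q = Σ qᵢ = 12.69 m³/s

12.7 m³/s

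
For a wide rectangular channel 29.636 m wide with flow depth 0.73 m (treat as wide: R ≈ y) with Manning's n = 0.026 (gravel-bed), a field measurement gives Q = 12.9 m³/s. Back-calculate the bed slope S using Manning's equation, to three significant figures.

0.000366

A = b·y = 29.636 × 0.73 = 21.63 m²
Wide channel: R ≈ y = 0.73 m
S = (Q·n / (1·A·R^(2/3)))² = (12.9×0.026 / (1×21.63×0.8107))² = 0.0003657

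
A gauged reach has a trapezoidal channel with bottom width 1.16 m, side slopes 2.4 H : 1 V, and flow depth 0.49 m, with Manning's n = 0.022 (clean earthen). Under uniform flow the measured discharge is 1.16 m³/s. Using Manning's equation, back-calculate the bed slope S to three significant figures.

0.00238

A = (b + z·y)·y = (1.16 + 2.4×0.49)×0.49 = 1.145 m²
P = b + 2y√(1+z²) = 1.16 + 2×0.49×√(1+2.4²) = 3.708 m
R = A/P = 1.145/3.708 = 0.3087 m
S = (Q·n / (1·A·R^(2/3)))² = (1.16×0.022 / (1×1.145×0.4568))² = 0.002383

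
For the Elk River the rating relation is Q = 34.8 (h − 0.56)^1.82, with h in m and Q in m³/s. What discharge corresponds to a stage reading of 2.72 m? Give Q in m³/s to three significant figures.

Q = 34.8 × (2.72 − 0.56)^1.82 = 34.8 × 2.16^1.82 = 141.3 m³/s

141 m³/s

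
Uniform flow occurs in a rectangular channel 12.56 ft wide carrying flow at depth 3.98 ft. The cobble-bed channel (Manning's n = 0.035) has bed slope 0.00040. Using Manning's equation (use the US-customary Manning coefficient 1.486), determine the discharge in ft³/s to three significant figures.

A = b·y = 12.56 × 3.98 = 49.99 ft²
P = b + 2y = 12.56 + 2×3.98 = 20.52 ft
R = A/P = 49.99/20.52 = 2.436 ft
Q = (1.486/n)·A·R^(2/3)·S^(1/2) = (1.486/0.035) × 49.99 × 2.436^(2/3) × 0.00040^(1/2) = 76.85 ft³/s

76.9 ft³/s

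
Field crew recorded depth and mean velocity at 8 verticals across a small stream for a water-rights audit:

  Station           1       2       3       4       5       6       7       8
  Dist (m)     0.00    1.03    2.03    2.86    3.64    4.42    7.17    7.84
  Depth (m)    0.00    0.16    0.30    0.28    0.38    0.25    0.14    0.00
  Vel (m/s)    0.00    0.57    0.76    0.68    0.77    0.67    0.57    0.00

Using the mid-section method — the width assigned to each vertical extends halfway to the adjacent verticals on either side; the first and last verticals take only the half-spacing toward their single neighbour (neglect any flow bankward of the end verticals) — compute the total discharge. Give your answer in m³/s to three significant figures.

w_2 = (2.03 − 0.00)/2 = 1.015 m; q_2 = 0.57 × 0.16 × 1.015 = 0.09257 m³/s
w_3 = (2.86 − 1.03)/2 = 0.915 m; q_3 = 0.76 × 0.30 × 0.915 = 0.2086 m³/s
w_4 = (3.64 − 2.03)/2 = 0.805 m; q_4 = 0.68 × 0.28 × 0.805 = 0.1533 m³/s
w_5 = (4.42 − 2.86)/2 = 0.78 m; q_5 = 0.77 × 0.38 × 0.78 = 0.2282 m³/s
w_6 = (7.17 − 3.64)/2 = 1.765 m; q_6 = 0.67 × 0.25 × 1.765 = 0.2956 m³/s
w_7 = (7.84 − 4.42)/2 = 1.71 m; q_7 = 0.57 × 0.14 × 1.71 = 0.1365 m³/s
Stations 1, 8 contribute zero (depth or velocity is 0).
Q = Σ qᵢ = 1.115 m³/s

1.11 m³/s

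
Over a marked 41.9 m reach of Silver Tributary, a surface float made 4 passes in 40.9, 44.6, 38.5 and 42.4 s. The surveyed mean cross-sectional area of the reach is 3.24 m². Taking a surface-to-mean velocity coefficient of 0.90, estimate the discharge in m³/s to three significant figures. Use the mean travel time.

t̄ = (40.9 + 44.6 + 38.5 + 42.4) / 4 = 41.6 s
v_surface = L / t̄ = 41.9 / 41.6 = 1.007 m/s
v_mean = 0.90 × 1.007 = 0.9065 m/s
Q = A × v_mean = 3.24 × 0.9065 = 2.937 m³/s

2.94 m³/s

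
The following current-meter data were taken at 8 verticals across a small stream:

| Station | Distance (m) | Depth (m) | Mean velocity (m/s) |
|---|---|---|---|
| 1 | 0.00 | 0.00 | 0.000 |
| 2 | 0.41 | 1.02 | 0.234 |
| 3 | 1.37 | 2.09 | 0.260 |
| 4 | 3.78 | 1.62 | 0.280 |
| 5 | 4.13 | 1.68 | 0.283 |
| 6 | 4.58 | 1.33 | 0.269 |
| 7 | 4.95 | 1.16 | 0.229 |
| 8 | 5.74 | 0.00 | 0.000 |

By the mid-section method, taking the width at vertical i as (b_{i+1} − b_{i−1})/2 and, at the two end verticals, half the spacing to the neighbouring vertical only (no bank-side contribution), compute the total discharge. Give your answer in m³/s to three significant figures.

2.20 m³/s

w_2 = (1.37 − 0.00)/2 = 0.685 m; q_2 = 0.234 × 1.02 × 0.685 = 0.1635 m³/s
w_3 = (3.78 − 0.41)/2 = 1.685 m; q_3 = 0.260 × 2.09 × 1.685 = 0.9156 m³/s
w_4 = (4.13 − 1.37)/2 = 1.38 m; q_4 = 0.280 × 1.62 × 1.38 = 0.6260 m³/s
w_5 = (4.58 − 3.78)/2 = 0.4 m; q_5 = 0.283 × 1.68 × 0.4 = 0.1902 m³/s
w_6 = (4.95 − 4.13)/2 = 0.41 m; q_6 = 0.269 × 1.33 × 0.41 = 0.1467 m³/s
w_7 = (5.74 − 4.58)/2 = 0.58 m; q_7 = 0.229 × 1.16 × 0.58 = 0.1541 m³/s
Stations 1, 8 contribute zero (depth or velocity is 0).
Q = Σ qᵢ = 2.196 m³/s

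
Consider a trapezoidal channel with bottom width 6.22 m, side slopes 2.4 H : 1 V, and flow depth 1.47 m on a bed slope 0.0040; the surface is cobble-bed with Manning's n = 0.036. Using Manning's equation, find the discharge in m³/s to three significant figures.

A = (b + z·y)·y = (6.22 + 2.4×1.47)×1.47 = 14.33 m²
P = b + 2y√(1+z²) = 6.22 + 2×1.47×√(1+2.4²) = 13.86 m
R = A/P = 14.33/13.86 = 1.034 m
Q = (1/n)·A·R^(2/3)·S^(1/2) = (1/0.036) × 14.33 × 1.034^(2/3) × 0.0040^(1/2) = 25.73 m³/s

25.7 m³/s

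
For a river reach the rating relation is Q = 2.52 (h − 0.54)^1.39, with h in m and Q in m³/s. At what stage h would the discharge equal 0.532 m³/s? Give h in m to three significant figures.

0.867 m

h − h₀ = (Q/C)^(1/b) = (0.532/2.52)^(1/1.39) = 0.3266 m
h = 0.54 + 0.3266 = 0.8666 m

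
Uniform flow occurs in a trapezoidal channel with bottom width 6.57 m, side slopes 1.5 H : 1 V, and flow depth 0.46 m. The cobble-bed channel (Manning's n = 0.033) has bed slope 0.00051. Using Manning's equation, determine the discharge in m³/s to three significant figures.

1.25 m³/s

A = (b + z·y)·y = (6.57 + 1.5×0.46)×0.46 = 3.340 m²
P = b + 2y√(1+z²) = 6.57 + 2×0.46×√(1+1.5²) = 8.229 m
R = A/P = 3.340/8.229 = 0.4059 m
Q = (1/n)·A·R^(2/3)·S^(1/2) = (1/0.033) × 3.340 × 0.4059^(2/3) × 0.00051^(1/2) = 1.253 m³/s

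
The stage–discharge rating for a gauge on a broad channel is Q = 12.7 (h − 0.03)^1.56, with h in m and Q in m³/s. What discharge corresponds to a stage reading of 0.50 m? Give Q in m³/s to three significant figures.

Q = 12.7 × (0.50 − 0.03)^1.56 = 12.7 × 0.47^1.56 = 3.911 m³/s

3.91 m³/s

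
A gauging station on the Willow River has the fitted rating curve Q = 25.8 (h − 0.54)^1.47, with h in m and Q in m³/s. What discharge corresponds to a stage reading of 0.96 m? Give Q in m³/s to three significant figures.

Q = 25.8 × (0.96 − 0.54)^1.47 = 25.8 × 0.42^1.47 = 7.208 m³/s

7.21 m³/s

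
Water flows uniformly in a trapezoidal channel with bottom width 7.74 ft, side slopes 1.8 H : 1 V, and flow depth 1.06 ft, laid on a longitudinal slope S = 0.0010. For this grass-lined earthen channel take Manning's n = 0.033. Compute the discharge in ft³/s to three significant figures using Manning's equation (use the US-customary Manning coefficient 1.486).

A = (b + z·y)·y = (7.74 + 1.8×1.06)×1.06 = 10.23 ft²
P = b + 2y√(1+z²) = 7.74 + 2×1.06×√(1+1.8²) = 12.11 ft
R = A/P = 10.23/12.11 = 0.8448 ft
Q = (1.486/n)·A·R^(2/3)·S^(1/2) = (1.486/0.033) × 10.23 × 0.8448^(2/3) × 0.0010^(1/2) = 13.01 ft³/s

13.0 ft³/s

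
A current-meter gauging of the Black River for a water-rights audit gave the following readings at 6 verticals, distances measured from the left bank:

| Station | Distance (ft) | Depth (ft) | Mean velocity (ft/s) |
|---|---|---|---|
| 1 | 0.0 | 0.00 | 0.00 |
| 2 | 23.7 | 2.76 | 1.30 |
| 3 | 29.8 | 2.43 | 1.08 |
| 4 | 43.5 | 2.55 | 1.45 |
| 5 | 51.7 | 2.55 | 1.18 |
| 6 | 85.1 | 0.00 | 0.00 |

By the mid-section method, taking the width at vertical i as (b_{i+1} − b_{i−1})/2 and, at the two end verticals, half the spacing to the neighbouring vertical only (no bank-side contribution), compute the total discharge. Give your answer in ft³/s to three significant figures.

183 ft³/s

w_2 = (29.8 − 0.0)/2 = 14.9 ft; q_2 = 1.30 × 2.76 × 14.9 = 53.46 ft³/s
w_3 = (43.5 − 23.7)/2 = 9.9 ft; q_3 = 1.08 × 2.43 × 9.9 = 25.98 ft³/s
w_4 = (51.7 − 29.8)/2 = 10.95 ft; q_4 = 1.45 × 2.55 × 10.95 = 40.49 ft³/s
w_5 = (85.1 − 43.5)/2 = 20.8 ft; q_5 = 1.18 × 2.55 × 20.8 = 62.59 ft³/s
Stations 1, 6 contribute zero (depth or velocity is 0).
Q = Σ qᵢ = 182.5 ft³/s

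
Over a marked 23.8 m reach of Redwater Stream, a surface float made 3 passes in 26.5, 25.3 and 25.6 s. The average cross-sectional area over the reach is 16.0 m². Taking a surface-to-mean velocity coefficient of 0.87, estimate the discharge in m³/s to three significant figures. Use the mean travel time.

12.8 m³/s

t̄ = (26.5 + 25.3 + 25.6) / 3 = 25.8 s
v_surface = L / t̄ = 23.8 / 25.8 = 0.9225 m/s
v_mean = 0.87 × 0.9225 = 0.8026 m/s
Q = A × v_mean = 16.0 × 0.8026 = 12.84 m³/s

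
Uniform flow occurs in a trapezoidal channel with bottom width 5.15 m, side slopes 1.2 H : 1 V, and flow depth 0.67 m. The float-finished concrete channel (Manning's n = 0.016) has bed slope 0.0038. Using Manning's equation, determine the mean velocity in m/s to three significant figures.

2.59 m/s

A = (b + z·y)·y = (5.15 + 1.2×0.67)×0.67 = 3.989 m²
P = b + 2y√(1+z²) = 5.15 + 2×0.67×√(1+1.2²) = 7.243 m
R = A/P = 3.989/7.243 = 0.5508 m
Q = (1/n)·A·R^(2/3)·S^(1/2) = (1/0.016) × 3.989 × 0.5508^(2/3) × 0.0038^(1/2) = 10.33 m³/s
V = Q/A = 10.33/3.989 = 2.589 m/s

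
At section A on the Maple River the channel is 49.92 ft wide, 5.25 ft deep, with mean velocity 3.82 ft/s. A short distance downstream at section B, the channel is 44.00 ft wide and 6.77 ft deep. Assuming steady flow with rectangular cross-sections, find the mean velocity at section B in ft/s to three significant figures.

Q = A₁V₁ = (49.92×5.25) × 3.82 = 1001 ft³/s
A₂ = 44.00 × 6.77 = 297.9 ft²
V₂ = Q/A₂ = 1001/297.9 = 3.361 ft/s

3.36 ft/s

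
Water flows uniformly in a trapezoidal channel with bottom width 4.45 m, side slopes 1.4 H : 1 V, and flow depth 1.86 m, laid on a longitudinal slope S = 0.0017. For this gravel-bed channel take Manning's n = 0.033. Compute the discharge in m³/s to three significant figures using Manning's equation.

18.6 m³/s

A = (b + z·y)·y = (4.45 + 1.4×1.86)×1.86 = 13.12 m²
P = b + 2y√(1+z²) = 4.45 + 2×1.86×√(1+1.4²) = 10.85 m
R = A/P = 13.12/10.85 = 1.209 m
Q = (1/n)·A·R^(2/3)·S^(1/2) = (1/0.033) × 13.12 × 1.209^(2/3) × 0.0017^(1/2) = 18.61 m³/s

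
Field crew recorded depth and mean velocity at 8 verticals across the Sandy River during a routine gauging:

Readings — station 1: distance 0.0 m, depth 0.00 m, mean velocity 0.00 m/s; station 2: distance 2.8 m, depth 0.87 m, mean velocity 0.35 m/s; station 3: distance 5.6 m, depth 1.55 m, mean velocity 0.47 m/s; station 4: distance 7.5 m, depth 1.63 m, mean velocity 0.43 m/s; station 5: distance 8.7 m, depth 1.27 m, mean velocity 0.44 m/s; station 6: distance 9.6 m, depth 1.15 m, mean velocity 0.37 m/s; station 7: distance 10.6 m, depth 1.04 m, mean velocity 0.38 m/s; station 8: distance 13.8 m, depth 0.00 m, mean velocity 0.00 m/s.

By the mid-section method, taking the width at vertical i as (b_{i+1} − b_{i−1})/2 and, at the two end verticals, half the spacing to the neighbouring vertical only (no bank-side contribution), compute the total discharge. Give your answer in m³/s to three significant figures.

5.47 m³/s

w_2 = (5.6 − 0.0)/2 = 2.8 m; q_2 = 0.35 × 0.87 × 2.8 = 0.8526 m³/s
w_3 = (7.5 − 2.8)/2 = 2.35 m; q_3 = 0.47 × 1.55 × 2.35 = 1.712 m³/s
w_4 = (8.7 − 5.6)/2 = 1.55 m; q_4 = 0.43 × 1.63 × 1.55 = 1.086 m³/s
w_5 = (9.6 − 7.5)/2 = 1.05 m; q_5 = 0.44 × 1.27 × 1.05 = 0.5867 m³/s
w_6 = (10.6 − 8.7)/2 = 0.95 m; q_6 = 0.37 × 1.15 × 0.95 = 0.4042 m³/s
w_7 = (13.8 − 9.6)/2 = 2.1 m; q_7 = 0.38 × 1.04 × 2.1 = 0.8299 m³/s
Stations 1, 8 contribute zero (depth or velocity is 0).
Q = Σ qᵢ = 5.472 m³/s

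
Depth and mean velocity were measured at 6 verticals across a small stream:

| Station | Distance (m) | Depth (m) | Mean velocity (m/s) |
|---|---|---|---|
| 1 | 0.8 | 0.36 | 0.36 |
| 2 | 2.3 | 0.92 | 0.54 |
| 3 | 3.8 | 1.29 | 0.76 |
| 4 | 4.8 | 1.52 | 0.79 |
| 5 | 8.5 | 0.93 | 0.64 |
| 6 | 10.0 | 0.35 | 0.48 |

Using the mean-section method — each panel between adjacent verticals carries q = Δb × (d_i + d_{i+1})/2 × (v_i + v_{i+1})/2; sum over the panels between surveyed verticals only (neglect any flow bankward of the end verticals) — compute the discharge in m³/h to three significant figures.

Panel 1-2: Δb = 1.5 m, d̄ = (0.36+0.92)/2 = 0.64, v̄ = (0.36+0.54)/2 = 0.45 → q = 1.5×0.64×0.45 = 0.4320 m³/s
Panel 2-3: Δb = 1.5 m, d̄ = (0.92+1.29)/2 = 1.105, v̄ = (0.54+0.76)/2 = 0.65 → q = 1.5×1.105×0.65 = 1.077 m³/s
Panel 3-4: Δb = 1 m, d̄ = (1.29+1.52)/2 = 1.405, v̄ = (0.76+0.79)/2 = 0.775 → q = 1×1.405×0.775 = 1.089 m³/s
Panel 4-5: Δb = 3.7 m, d̄ = (1.52+0.93)/2 = 1.225, v̄ = (0.79+0.64)/2 = 0.715 → q = 3.7×1.225×0.715 = 3.241 m³/s
Panel 5-6: Δb = 1.5 m, d̄ = (0.93+0.35)/2 = 0.64, v̄ = (0.64+0.48)/2 = 0.56 → q = 1.5×0.64×0.56 = 0.5376 m³/s
Q = Σ q = 6.377 m³/s
= 6.377 × 3600 = 22960 m³/h

23000 m³/h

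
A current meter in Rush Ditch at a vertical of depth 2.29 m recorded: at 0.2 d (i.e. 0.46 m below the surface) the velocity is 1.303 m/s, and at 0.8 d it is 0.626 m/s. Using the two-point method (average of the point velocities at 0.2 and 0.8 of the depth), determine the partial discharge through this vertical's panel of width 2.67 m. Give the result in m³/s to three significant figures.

5.90 m³/s

v̄ = (1.303 + 0.626) / 2 = 0.9645 m/s
q = v̄ × d × w = 0.9645 × 2.29 × 2.67 = 5.897 m³/s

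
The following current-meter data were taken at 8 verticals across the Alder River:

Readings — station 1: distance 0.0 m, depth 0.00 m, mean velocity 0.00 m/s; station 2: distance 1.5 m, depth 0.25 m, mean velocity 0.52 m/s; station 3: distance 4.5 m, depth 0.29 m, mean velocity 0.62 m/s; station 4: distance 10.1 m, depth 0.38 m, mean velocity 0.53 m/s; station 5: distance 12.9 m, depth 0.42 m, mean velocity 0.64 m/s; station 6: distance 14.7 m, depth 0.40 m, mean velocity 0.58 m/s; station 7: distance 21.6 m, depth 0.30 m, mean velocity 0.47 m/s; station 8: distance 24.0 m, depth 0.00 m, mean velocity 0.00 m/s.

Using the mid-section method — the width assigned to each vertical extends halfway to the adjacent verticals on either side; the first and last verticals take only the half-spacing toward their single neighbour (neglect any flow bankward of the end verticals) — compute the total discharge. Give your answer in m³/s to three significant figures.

4.19 m³/s

w_2 = (4.5 − 0.0)/2 = 2.25 m; q_2 = 0.52 × 0.25 × 2.25 = 0.2925 m³/s
w_3 = (10.1 − 1.5)/2 = 4.3 m; q_3 = 0.62 × 0.29 × 4.3 = 0.7731 m³/s
w_4 = (12.9 − 4.5)/2 = 4.2 m; q_4 = 0.53 × 0.38 × 4.2 = 0.8459 m³/s
w_5 = (14.7 − 10.1)/2 = 2.3 m; q_5 = 0.64 × 0.42 × 2.3 = 0.6182 m³/s
w_6 = (21.6 − 12.9)/2 = 4.35 m; q_6 = 0.58 × 0.40 × 4.35 = 1.009 m³/s
w_7 = (24.0 − 14.7)/2 = 4.65 m; q_7 = 0.47 × 0.30 × 4.65 = 0.6557 m³/s
Stations 1, 8 contribute zero (depth or velocity is 0).
Q = Σ qᵢ = 4.195 m³/s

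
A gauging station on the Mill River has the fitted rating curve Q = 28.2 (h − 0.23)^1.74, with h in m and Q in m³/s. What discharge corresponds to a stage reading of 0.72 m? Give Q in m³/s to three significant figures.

Q = 28.2 × (0.72 − 0.23)^1.74 = 28.2 × 0.49^1.74 = 8.151 m³/s

8.15 m³/s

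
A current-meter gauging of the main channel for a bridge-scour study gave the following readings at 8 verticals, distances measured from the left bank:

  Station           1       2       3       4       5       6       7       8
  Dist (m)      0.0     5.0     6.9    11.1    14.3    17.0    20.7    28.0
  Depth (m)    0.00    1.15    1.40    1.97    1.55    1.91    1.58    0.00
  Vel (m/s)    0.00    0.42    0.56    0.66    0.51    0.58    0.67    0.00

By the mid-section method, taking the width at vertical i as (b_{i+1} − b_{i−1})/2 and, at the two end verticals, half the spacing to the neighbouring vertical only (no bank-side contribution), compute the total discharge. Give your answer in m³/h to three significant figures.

w_2 = (6.9 − 0.0)/2 = 3.45 m; q_2 = 0.42 × 1.15 × 3.45 = 1.666 m³/s
w_3 = (11.1 − 5.0)/2 = 3.05 m; q_3 = 0.56 × 1.40 × 3.05 = 2.391 m³/s
w_4 = (14.3 − 6.9)/2 = 3.7 m; q_4 = 0.66 × 1.97 × 3.7 = 4.811 m³/s
w_5 = (17.0 − 11.1)/2 = 2.95 m; q_5 = 0.51 × 1.55 × 2.95 = 2.332 m³/s
w_6 = (20.7 − 14.3)/2 = 3.2 m; q_6 = 0.58 × 1.91 × 3.2 = 3.545 m³/s
w_7 = (28.0 − 17.0)/2 = 5.5 m; q_7 = 0.67 × 1.58 × 5.5 = 5.822 m³/s
Stations 1, 8 contribute zero (depth or velocity is 0).
Q = Σ qᵢ = 20.57 m³/s
= 20.57 × 3600 = 74040 m³/h

74000 m³/h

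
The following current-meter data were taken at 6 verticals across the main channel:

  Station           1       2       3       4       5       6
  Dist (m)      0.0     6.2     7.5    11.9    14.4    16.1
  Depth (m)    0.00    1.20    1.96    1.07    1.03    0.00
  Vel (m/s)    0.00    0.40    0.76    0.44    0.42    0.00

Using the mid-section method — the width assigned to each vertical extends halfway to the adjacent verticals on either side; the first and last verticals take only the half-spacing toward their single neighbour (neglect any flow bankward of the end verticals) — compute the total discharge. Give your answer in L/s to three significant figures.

w_2 = (7.5 − 0.0)/2 = 3.75 m; q_2 = 0.40 × 1.20 × 3.75 = 1.800 m³/s
w_3 = (11.9 − 6.2)/2 = 2.85 m; q_3 = 0.76 × 1.96 × 2.85 = 4.245 m³/s
w_4 = (14.4 − 7.5)/2 = 3.45 m; q_4 = 0.44 × 1.07 × 3.45 = 1.624 m³/s
w_5 = (16.1 − 11.9)/2 = 2.1 m; q_5 = 0.42 × 1.03 × 2.1 = 0.9085 m³/s
Stations 1, 6 contribute zero (depth or velocity is 0).
Q = Σ qᵢ = 8.578 m³/s
= 8.578 × 1000 = 8578 L/s

8580 L/s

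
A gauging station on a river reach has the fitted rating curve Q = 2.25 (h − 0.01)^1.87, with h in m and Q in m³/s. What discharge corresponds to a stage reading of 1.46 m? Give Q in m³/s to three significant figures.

4.51 m³/s

Q = 2.25 × (1.46 − 0.01)^1.87 = 2.25 × 1.45^1.87 = 4.508 m³/s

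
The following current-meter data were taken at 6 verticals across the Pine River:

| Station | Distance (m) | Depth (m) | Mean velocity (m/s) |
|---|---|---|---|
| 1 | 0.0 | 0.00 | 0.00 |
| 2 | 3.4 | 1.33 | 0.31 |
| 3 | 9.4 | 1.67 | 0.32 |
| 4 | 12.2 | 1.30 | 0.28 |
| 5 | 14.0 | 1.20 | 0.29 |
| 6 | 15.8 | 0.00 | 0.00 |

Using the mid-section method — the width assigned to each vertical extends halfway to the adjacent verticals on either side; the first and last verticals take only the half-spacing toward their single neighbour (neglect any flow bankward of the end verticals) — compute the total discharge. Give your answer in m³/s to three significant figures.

5.75 m³/s

w_2 = (9.4 − 0.0)/2 = 4.7 m; q_2 = 0.31 × 1.33 × 4.7 = 1.938 m³/s
w_3 = (12.2 − 3.4)/2 = 4.4 m; q_3 = 0.32 × 1.67 × 4.4 = 2.351 m³/s
w_4 = (14.0 − 9.4)/2 = 2.3 m; q_4 = 0.28 × 1.30 × 2.3 = 0.8372 m³/s
w_5 = (15.8 − 12.2)/2 = 1.8 m; q_5 = 0.29 × 1.20 × 1.8 = 0.6264 m³/s
Stations 1, 6 contribute zero (depth or velocity is 0).
Q = Σ qᵢ = 5.753 m³/s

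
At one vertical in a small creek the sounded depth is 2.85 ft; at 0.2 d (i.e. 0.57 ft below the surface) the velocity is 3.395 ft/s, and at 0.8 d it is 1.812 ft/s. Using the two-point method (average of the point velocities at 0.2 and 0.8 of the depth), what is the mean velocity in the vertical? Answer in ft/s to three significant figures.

v̄ = (3.395 + 1.812) / 2 = 2.604 ft/s

2.60 ft/s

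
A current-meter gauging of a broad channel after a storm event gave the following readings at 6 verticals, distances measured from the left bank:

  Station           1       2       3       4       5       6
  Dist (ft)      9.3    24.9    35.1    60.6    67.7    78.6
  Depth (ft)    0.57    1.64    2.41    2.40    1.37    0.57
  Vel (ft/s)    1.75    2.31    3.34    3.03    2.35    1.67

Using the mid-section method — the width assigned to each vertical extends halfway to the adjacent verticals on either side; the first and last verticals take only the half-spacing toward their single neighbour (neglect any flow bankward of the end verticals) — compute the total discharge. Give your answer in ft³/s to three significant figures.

w_1 = (24.9 − 9.3)/2 = 7.8 ft; q_1 = 1.75 × 0.57 × 7.8 = 7.781 ft³/s
w_2 = (35.1 − 9.3)/2 = 12.9 ft; q_2 = 2.31 × 1.64 × 12.9 = 48.87 ft³/s
w_3 = (60.6 − 24.9)/2 = 17.85 ft; q_3 = 3.34 × 2.41 × 17.85 = 143.7 ft³/s
w_4 = (67.7 − 35.1)/2 = 16.3 ft; q_4 = 3.03 × 2.40 × 16.3 = 118.5 ft³/s
w_5 = (78.6 − 60.6)/2 = 9 ft; q_5 = 2.35 × 1.37 × 9 = 28.98 ft³/s
w_6 = (78.6 − 67.7)/2 = 5.45 ft; q_6 = 1.67 × 0.57 × 5.45 = 5.188 ft³/s
Q = Σ qᵢ = 353.0 ft³/s

353 ft³/s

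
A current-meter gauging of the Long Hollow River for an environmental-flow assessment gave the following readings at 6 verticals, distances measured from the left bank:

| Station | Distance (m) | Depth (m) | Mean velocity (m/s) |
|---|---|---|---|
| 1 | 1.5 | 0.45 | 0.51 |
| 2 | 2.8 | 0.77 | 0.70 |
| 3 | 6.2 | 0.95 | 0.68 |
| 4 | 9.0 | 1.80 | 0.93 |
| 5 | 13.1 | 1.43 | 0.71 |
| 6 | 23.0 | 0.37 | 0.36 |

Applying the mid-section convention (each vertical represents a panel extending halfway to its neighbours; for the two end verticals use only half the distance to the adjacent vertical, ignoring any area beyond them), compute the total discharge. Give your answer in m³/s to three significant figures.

w_1 = (2.8 − 1.5)/2 = 0.65 m; q_1 = 0.51 × 0.45 × 0.65 = 0.1492 m³/s
w_2 = (6.2 − 1.5)/2 = 2.35 m; q_2 = 0.70 × 0.77 × 2.35 = 1.267 m³/s
w_3 = (9.0 − 2.8)/2 = 3.1 m; q_3 = 0.68 × 0.95 × 3.1 = 2.003 m³/s
w_4 = (13.1 − 6.2)/2 = 3.45 m; q_4 = 0.93 × 1.80 × 3.45 = 5.775 m³/s
w_5 = (23.0 − 9.0)/2 = 7 m; q_5 = 0.71 × 1.43 × 7 = 7.107 m³/s
w_6 = (23.0 − 13.1)/2 = 4.95 m; q_6 = 0.36 × 0.37 × 4.95 = 0.6593 m³/s
Q = Σ qᵢ = 16.96 m³/s

17.0 m³/s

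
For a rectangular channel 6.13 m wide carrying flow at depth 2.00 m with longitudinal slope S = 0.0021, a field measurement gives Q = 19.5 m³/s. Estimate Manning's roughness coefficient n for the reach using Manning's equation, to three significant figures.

0.0327

A = b·y = 6.13 × 2.00 = 12.26 m²
P = b + 2y = 6.13 + 2×2.00 = 10.13 m
R = A/P = 12.26/10.13 = 1.210 m
n = (1/Q)·A·R^(2/3)·S^(1/2) = (1/19.5) × 12.26 × 1.136 × 0.04583 = 0.03272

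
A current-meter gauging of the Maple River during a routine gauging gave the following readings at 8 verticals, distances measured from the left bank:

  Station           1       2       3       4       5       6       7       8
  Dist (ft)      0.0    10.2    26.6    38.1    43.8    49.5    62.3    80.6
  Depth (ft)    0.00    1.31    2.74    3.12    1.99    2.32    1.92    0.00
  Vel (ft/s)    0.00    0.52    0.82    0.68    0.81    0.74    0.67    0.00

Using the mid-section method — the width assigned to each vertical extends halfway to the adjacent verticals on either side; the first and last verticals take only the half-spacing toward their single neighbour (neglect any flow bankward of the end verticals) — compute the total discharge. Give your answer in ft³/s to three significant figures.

104 ft³/s

w_2 = (26.6 − 0.0)/2 = 13.3 ft; q_2 = 0.52 × 1.31 × 13.3 = 9.060 ft³/s
w_3 = (38.1 − 10.2)/2 = 13.95 ft; q_3 = 0.82 × 2.74 × 13.95 = 31.34 ft³/s
w_4 = (43.8 − 26.6)/2 = 8.6 ft; q_4 = 0.68 × 3.12 × 8.6 = 18.25 ft³/s
w_5 = (49.5 − 38.1)/2 = 5.7 ft; q_5 = 0.81 × 1.99 × 5.7 = 9.188 ft³/s
w_6 = (62.3 − 43.8)/2 = 9.25 ft; q_6 = 0.74 × 2.32 × 9.25 = 15.88 ft³/s
w_7 = (80.6 − 49.5)/2 = 15.55 ft; q_7 = 0.67 × 1.92 × 15.55 = 20.00 ft³/s
Stations 1, 8 contribute zero (depth or velocity is 0).
Q = Σ qᵢ = 103.7 ft³/s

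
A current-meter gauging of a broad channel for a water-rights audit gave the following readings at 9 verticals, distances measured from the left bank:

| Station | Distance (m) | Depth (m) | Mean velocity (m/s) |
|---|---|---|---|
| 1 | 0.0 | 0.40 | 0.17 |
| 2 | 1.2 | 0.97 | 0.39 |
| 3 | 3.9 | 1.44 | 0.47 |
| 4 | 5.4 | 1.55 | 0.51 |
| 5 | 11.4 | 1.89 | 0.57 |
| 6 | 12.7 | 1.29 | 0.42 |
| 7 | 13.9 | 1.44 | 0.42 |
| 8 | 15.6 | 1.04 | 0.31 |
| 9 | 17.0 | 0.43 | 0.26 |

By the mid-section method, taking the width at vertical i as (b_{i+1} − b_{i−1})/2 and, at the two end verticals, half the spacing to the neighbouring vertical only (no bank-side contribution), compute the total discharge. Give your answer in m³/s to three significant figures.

11.2 m³/s

w_1 = (1.2 − 0.0)/2 = 0.6 m; q_1 = 0.17 × 0.40 × 0.6 = 0.04080 m³/s
w_2 = (3.9 − 0.0)/2 = 1.95 m; q_2 = 0.39 × 0.97 × 1.95 = 0.7377 m³/s
w_3 = (5.4 − 1.2)/2 = 2.1 m; q_3 = 0.47 × 1.44 × 2.1 = 1.421 m³/s
w_4 = (11.4 − 3.9)/2 = 3.75 m; q_4 = 0.51 × 1.55 × 3.75 = 2.964 m³/s
w_5 = (12.7 − 5.4)/2 = 3.65 m; q_5 = 0.57 × 1.89 × 3.65 = 3.932 m³/s
w_6 = (13.9 − 11.4)/2 = 1.25 m; q_6 = 0.42 × 1.29 × 1.25 = 0.6773 m³/s
w_7 = (15.6 − 12.7)/2 = 1.45 m; q_7 = 0.42 × 1.44 × 1.45 = 0.8770 m³/s
w_8 = (17.0 − 13.9)/2 = 1.55 m; q_8 = 0.31 × 1.04 × 1.55 = 0.4997 m³/s
w_9 = (17.0 − 15.6)/2 = 0.7 m; q_9 = 0.26 × 0.43 × 0.7 = 0.07826 m³/s
Q = Σ qᵢ = 11.23 m³/s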